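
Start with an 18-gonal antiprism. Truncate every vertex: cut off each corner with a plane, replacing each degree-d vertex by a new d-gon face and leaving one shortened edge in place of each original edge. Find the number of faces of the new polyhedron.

74

The base solid has V = 36, E = 72, F = 38.
Truncation replaces each original edge-end by a new vertex, so V′ = 2E = 144.
Each original edge survives, and each old vertex of degree d contributes d new edges; summing degrees gives Σd = 2E, so E′ = E + 2E = 3E = 216.
Each original face survives and each original vertex becomes one new face: F′ = F + V = 74.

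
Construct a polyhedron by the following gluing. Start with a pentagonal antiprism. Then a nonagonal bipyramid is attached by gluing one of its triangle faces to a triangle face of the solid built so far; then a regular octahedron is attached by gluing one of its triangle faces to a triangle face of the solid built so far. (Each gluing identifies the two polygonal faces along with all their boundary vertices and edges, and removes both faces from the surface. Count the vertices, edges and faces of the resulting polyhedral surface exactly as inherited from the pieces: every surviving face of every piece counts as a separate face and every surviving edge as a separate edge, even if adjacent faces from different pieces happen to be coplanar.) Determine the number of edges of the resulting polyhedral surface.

53

A pentagonal antiprism: V=10, E=20, F=12.
Attach a nonagonal bipyramid (V=11, E=27, F=18) along a 3-gon: merge 3 vertices and 3 edges, delete both glued faces → V=18, E=44, F=28.
Attach a regular octahedron (V=6, E=12, F=8) along a 3-gon: merge 3 vertices and 3 edges, delete both glued faces → V=21, E=53, F=34.
Check: V − E + F = 21 − 53 + 34 = 2.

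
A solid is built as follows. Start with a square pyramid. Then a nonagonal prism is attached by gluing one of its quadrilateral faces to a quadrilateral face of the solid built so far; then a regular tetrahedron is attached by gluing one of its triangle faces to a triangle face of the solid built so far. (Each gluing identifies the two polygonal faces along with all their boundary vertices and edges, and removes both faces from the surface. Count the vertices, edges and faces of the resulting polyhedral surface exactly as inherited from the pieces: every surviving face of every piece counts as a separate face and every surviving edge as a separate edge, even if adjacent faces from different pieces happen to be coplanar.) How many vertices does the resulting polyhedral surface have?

20

A square pyramid: V=5, E=8, F=5.
Attach a nonagonal prism (V=18, E=27, F=11) along a 4-gon: merge 4 vertices and 4 edges, delete both glued faces → V=19, E=31, F=14.
Attach a regular tetrahedron (V=4, E=6, F=4) along a 3-gon: merge 3 vertices and 3 edges, delete both glued faces → V=20, E=34, F=16.
Check: V − E + F = 20 − 34 + 16 = 2.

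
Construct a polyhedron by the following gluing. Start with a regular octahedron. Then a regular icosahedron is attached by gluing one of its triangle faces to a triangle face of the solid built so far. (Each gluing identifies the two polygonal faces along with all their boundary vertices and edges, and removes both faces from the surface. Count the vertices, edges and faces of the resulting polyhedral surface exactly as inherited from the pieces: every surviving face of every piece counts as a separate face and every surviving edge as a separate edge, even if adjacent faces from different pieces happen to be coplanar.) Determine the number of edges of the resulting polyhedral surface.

39

A regular octahedron: V=6, E=12, F=8.
Attach a regular icosahedron (V=12, E=30, F=20) along a 3-gon: merge 3 vertices and 3 edges, delete both glued faces → V=15, E=39, F=26.
Check: V − E + F = 15 − 39 + 26 = 2.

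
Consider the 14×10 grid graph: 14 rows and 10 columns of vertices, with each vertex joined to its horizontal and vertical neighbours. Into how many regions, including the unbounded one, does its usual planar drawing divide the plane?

The grid has V = 14·10 = 140 vertices and E = 14·9 + 10·13 = 256 edges.
F = 2 − V + E = 2 − 140 + 256 = 118.

118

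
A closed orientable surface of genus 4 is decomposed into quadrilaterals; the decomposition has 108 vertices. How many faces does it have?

χ = 2 − 2·4 = -6, and every face is a square so 4F = 2E.
V − E + F = -6 with E = 4F/2 gives 108 − (4/2 − 1)·F = -6, so F = 114 and E = 228.

114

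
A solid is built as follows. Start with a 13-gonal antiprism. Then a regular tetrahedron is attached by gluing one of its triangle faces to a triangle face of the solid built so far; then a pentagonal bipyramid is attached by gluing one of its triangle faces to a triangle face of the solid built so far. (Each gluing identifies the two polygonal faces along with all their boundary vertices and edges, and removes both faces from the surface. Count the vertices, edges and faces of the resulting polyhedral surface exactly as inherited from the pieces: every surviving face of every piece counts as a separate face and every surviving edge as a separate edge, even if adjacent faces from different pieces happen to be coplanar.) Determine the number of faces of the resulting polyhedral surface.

A 13-gonal antiprism: V=26, E=52, F=28.
Attach a regular tetrahedron (V=4, E=6, F=4) along a 3-gon: merge 3 vertices and 3 edges, delete both glued faces → V=27, E=55, F=30.
Attach a pentagonal bipyramid (V=7, E=15, F=10) along a 3-gon: merge 3 vertices and 3 edges, delete both glued faces → V=31, E=67, F=38.
Check: V − E + F = 31 − 67 + 38 = 2.

38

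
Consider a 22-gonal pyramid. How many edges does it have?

44

A pyramid on an n-gon base has one n-gon and n triangles: V = 22 + 1 = 23, E = 2·22 = 44, F = 22 + 1 = 23.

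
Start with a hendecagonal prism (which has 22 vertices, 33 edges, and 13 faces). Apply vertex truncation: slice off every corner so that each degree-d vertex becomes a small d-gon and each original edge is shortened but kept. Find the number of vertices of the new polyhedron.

Truncation replaces each original edge-end by a new vertex, so V′ = 2E = 66.
Each original edge survives, and each old vertex of degree d contributes d new edges; summing degrees gives Σd = 2E, so E′ = E + 2E = 3E = 99.
Each original face survives and each original vertex becomes one new face: F′ = F + V = 35.

66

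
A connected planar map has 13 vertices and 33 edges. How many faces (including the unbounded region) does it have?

Euler's formula for a connected plane graph: V − E + F = 2, so F = 2 − 13 + 33 = 22.

22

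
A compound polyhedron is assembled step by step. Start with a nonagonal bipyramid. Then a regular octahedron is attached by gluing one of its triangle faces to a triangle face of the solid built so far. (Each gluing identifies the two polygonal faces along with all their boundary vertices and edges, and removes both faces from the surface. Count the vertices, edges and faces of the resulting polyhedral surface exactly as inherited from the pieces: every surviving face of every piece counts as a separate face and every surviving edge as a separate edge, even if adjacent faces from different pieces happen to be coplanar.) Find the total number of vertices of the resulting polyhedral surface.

A nonagonal bipyramid: V=11, E=27, F=18.
Attach a regular octahedron (V=6, E=12, F=8) along a 3-gon: merge 3 vertices and 3 edges, delete both glued faces → V=14, E=36, F=24.
Check: V − E + F = 14 − 36 + 24 = 2.

14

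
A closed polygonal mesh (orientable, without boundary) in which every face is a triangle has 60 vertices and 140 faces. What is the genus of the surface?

6

Every face is a triangle, so 2E = 3·140 = 420, giving E = 210.
χ = V − E + F = 60 − 210 + 140 = -10.
For a closed orientable surface χ = 2 − 2g, so g = (2 − (-10))/2 = 6.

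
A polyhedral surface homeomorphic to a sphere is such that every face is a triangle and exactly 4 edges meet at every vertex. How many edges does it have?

12

Each face has 3 edges and each edge borders two faces, so 2E = 3F.
Each vertex has degree 4, so 4V = 2E and hence V = 3F/4.
Euler: V − E + F = 2 ⇒ (3F/4) − (3F/2) + F = 2.
Multiply by 8: (6 − 12 + 8)F = 16, i.e. 2F = 16.
So F = 8, E = 3·8/2 = 12, V = 3·8/4 = 6.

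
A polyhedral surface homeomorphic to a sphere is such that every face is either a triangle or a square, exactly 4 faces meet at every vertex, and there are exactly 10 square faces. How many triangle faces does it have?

Let x be the number of triangles; then F = 10 + x.
Edge–face incidences: 2E = 4·10 + 3·x = 40 + 3x.
Every vertex has degree 4, so 4V = 2E.
Euler: V − E + F = 2 ⇒ (2E)/4 − E + (10 + x) = 2.
Multiply by 8: 2·(2E) − 4·(2E) + 8·(10 + x) = 16, i.e. 80 + 8x − 2·(40 + 3x) = 16.
Collecting terms: 2x = 16, so x = 8.
Then 2E = 40 + 3·8 = 64, so E = 32, V = 2E/4 = 16, F = 10 + 8 = 18.

8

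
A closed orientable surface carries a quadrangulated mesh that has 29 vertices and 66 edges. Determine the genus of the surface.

Every face is a square and each edge borders two faces, so 4F = 2·66, giving F = 33.
χ = V − E + F = 29 − 66 + 33 = -4.
For a closed orientable surface χ = 2 − 2g, so g = (2 − (-4))/2 = 3.

3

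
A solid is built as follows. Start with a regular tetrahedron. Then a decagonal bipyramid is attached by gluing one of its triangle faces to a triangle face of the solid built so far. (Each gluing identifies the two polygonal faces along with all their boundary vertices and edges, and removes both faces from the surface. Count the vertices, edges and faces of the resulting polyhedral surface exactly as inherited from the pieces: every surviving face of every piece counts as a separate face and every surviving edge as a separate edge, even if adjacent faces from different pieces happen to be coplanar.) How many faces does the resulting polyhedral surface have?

22

A regular tetrahedron: V=4, E=6, F=4.
Attach a decagonal bipyramid (V=12, E=30, F=20) along a 3-gon: merge 3 vertices and 3 edges, delete both glued faces → V=13, E=33, F=22.
Check: V − E + F = 13 − 33 + 22 = 2.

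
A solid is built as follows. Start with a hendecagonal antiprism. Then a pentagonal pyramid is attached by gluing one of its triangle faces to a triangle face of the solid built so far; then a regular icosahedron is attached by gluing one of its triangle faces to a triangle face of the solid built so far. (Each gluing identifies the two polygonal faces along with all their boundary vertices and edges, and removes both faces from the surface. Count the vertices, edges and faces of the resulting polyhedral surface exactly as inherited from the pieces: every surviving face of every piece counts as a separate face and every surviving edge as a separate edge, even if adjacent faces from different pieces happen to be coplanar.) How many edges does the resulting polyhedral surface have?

78

A hendecagonal antiprism: V=22, E=44, F=24.
Attach a pentagonal pyramid (V=6, E=10, F=6) along a 3-gon: merge 3 vertices and 3 edges, delete both glued faces → V=25, E=51, F=28.
Attach a regular icosahedron (V=12, E=30, F=20) along a 3-gon: merge 3 vertices and 3 edges, delete both glued faces → V=34, E=78, F=46.
Check: V − E + F = 34 − 78 + 46 = 2.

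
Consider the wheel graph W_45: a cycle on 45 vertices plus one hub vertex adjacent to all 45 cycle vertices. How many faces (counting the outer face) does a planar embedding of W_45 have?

46

W_45 has V = 45 + 1 = 46 vertices and E = 2·45 = 90 edges.
By Euler's formula F = 2 − V + E = 2 − 46 + 90 = 46.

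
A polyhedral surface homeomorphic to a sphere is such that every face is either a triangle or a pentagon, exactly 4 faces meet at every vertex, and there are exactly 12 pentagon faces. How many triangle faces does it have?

20

Let x be the number of triangles; then F = 12 + x.
Edge–face incidences: 2E = 5·12 + 3·x = 60 + 3x.
Every vertex has degree 4, so 4V = 2E.
Euler: V − E + F = 2 ⇒ (2E)/4 − E + (12 + x) = 2.
Multiply by 8: 2·(2E) − 4·(2E) + 8·(12 + x) = 16, i.e. 96 + 8x − 2·(60 + 3x) = 16.
Collecting terms: 2x − 24 = 16, so 2x = 40, so x = 20.
Then 2E = 60 + 3·20 = 120, so E = 60, V = 2E/4 = 30, F = 12 + 20 = 32.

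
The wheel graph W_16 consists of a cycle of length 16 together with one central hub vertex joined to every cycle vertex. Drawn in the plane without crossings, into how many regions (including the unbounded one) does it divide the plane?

W_16 has V = 16 + 1 = 17 vertices and E = 2·16 = 32 edges.
By Euler's formula F = 2 − V + E = 2 − 17 + 32 = 17.

17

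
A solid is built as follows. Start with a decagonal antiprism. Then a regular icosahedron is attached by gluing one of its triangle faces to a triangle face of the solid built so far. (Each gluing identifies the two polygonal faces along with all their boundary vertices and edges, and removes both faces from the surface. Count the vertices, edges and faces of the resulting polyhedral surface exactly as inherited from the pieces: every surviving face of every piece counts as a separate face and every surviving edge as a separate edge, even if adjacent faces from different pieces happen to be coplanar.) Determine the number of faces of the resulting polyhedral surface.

40

A decagonal antiprism: V=20, E=40, F=22.
Attach a regular icosahedron (V=12, E=30, F=20) along a 3-gon: merge 3 vertices and 3 edges, delete both glued faces → V=29, E=67, F=40.
Check: V − E + F = 29 − 67 + 40 = 2.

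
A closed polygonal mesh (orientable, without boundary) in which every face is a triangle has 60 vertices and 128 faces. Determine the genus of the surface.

Every face is a triangle, so 2E = 3·128 = 384, giving E = 192.
χ = V − E + F = 60 − 192 + 128 = -4.
For a closed orientable surface χ = 2 − 2g, so g = (2 − (-4))/2 = 3.

3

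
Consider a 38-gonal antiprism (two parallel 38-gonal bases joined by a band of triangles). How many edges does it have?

152

An antiprism on an n-gon has two n-gon caps and 2n triangles: V = 2·38 = 76, E = 4·38 = 152, F = 2·38 + 2 = 78.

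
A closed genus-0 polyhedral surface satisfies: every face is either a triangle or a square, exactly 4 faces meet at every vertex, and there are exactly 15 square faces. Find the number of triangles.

8

Let x be the number of triangles; then F = 15 + x.
Edge–face incidences: 2E = 4·15 + 3·x = 60 + 3x.
Every vertex has degree 4, so 4V = 2E.
Euler: V − E + F = 2 ⇒ (2E)/4 − E + (15 + x) = 2.
Multiply by 8: 2·(2E) − 4·(2E) + 8·(15 + x) = 16, i.e. 120 + 8x − 2·(60 + 3x) = 16.
Collecting terms: 2x = 16, so x = 8.
Then 2E = 60 + 3·8 = 84, so E = 42, V = 2E/4 = 21, F = 15 + 8 = 23.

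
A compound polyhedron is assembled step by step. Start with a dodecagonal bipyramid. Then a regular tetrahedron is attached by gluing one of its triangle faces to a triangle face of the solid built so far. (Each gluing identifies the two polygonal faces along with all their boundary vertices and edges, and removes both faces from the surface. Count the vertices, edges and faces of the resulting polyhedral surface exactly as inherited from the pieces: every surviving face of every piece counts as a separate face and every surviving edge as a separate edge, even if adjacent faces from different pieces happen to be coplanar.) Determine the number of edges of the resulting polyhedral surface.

A dodecagonal bipyramid: V=14, E=36, F=24.
Attach a regular tetrahedron (V=4, E=6, F=4) along a 3-gon: merge 3 vertices and 3 edges, delete both glued faces → V=15, E=39, F=26.
Check: V − E + F = 15 − 39 + 26 = 2.

39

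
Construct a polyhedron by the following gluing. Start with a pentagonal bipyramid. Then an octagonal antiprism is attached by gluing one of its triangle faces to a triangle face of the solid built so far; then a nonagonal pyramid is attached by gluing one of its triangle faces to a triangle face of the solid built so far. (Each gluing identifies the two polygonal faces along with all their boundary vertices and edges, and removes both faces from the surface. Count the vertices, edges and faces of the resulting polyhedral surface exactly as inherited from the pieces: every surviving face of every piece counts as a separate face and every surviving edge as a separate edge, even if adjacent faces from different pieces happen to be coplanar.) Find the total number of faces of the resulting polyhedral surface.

34

A pentagonal bipyramid: V=7, E=15, F=10.
Attach an octagonal antiprism (V=16, E=32, F=18) along a 3-gon: merge 3 vertices and 3 edges, delete both glued faces → V=20, E=44, F=26.
Attach a nonagonal pyramid (V=10, E=18, F=10) along a 3-gon: merge 3 vertices and 3 edges, delete both glued faces → V=27, E=59, F=34.
Check: V − E + F = 27 − 59 + 34 = 2.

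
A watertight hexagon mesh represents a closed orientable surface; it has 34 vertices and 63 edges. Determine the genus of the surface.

5

Every face is a hexagon and each edge borders two faces, so 6F = 2·63, giving F = 21.
χ = V − E + F = 34 − 63 + 21 = -8.
For a closed orientable surface χ = 2 − 2g, so g = (2 − (-8))/2 = 5.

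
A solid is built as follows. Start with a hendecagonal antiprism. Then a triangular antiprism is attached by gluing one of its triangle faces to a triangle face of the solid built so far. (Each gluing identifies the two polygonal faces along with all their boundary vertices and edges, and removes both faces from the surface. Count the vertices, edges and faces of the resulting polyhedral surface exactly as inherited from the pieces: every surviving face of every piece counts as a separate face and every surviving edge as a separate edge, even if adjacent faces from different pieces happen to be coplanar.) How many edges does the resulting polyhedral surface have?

53

A hendecagonal antiprism: V=22, E=44, F=24.
Attach a triangular antiprism (V=6, E=12, F=8) along a 3-gon: merge 3 vertices and 3 edges, delete both glued faces → V=25, E=53, F=30.
Check: V − E + F = 25 − 53 + 30 = 2.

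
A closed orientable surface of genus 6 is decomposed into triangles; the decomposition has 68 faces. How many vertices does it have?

χ = 2 − 2·6 = -10, and every face is a triangle so 3F = 2E.
E = 3·68/2 = 102. Then V = -10 + E − F = -10 + 102 − 68 = 24.

24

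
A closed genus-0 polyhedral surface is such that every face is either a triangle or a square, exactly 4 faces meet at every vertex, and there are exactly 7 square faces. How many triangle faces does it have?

Let x be the number of triangles; then F = 7 + x.
Edge–face incidences: 2E = 4·7 + 3·x = 28 + 3x.
Every vertex has degree 4, so 4V = 2E.
Euler: V − E + F = 2 ⇒ (2E)/4 − E + (7 + x) = 2.
Multiply by 8: 2·(2E) − 4·(2E) + 8·(7 + x) = 16, i.e. 56 + 8x − 2·(28 + 3x) = 16.
Collecting terms: 2x = 16, so x = 8.
Then 2E = 28 + 3·8 = 52, so E = 26, V = 2E/4 = 13, F = 7 + 8 = 15.

8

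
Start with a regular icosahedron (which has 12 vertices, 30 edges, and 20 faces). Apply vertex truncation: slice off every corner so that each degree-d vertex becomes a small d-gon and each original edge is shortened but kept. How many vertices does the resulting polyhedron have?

60

Truncation replaces each original edge-end by a new vertex, so V′ = 2E = 60.
Each original edge survives, and each old vertex of degree d contributes d new edges; summing degrees gives Σd = 2E, so E′ = E + 2E = 3E = 90.
Each original face survives and each original vertex becomes one new face: F′ = F + V = 32.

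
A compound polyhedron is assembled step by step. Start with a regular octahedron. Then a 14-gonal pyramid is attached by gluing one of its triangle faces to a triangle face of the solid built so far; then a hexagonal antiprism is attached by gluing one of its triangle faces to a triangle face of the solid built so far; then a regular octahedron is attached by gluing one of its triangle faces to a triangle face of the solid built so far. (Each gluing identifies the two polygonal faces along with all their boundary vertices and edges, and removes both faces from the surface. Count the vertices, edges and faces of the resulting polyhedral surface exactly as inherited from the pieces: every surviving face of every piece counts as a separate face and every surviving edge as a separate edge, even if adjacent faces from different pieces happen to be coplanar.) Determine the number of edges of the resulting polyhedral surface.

A regular octahedron: V=6, E=12, F=8.
Attach a 14-gonal pyramid (V=15, E=28, F=15) along a 3-gon: merge 3 vertices and 3 edges, delete both glued faces → V=18, E=37, F=21.
Attach a hexagonal antiprism (V=12, E=24, F=14) along a 3-gon: merge 3 vertices and 3 edges, delete both glued faces → V=27, E=58, F=33.
Attach a regular octahedron (V=6, E=12, F=8) along a 3-gon: merge 3 vertices and 3 edges, delete both glued faces → V=30, E=67, F=39.
Check: V − E + F = 30 − 67 + 39 = 2.

67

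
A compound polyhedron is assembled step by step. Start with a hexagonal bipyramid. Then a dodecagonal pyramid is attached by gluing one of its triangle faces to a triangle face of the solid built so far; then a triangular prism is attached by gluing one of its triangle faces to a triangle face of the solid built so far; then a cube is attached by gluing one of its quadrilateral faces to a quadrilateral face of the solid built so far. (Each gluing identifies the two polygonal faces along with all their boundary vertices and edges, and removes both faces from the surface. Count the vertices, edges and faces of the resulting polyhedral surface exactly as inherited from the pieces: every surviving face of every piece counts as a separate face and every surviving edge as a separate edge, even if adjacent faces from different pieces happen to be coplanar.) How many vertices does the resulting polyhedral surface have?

A hexagonal bipyramid: V=8, E=18, F=12.
Attach a dodecagonal pyramid (V=13, E=24, F=13) along a 3-gon: merge 3 vertices and 3 edges, delete both glued faces → V=18, E=39, F=23.
Attach a triangular prism (V=6, E=9, F=5) along a 3-gon: merge 3 vertices and 3 edges, delete both glued faces → V=21, E=45, F=26.
Attach a cube (V=8, E=12, F=6) along a 4-gon: merge 4 vertices and 4 edges, delete both glued faces → V=25, E=53, F=30.
Check: V − E + F = 25 − 53 + 30 = 2.

25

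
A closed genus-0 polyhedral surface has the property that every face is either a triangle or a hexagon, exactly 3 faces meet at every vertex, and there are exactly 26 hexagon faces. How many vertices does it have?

56

Let x be the number of triangles; then F = 26 + x.
Edge–face incidences: 2E = 6·26 + 3·x = 156 + 3x.
Every vertex has degree 3, so 3V = 2E.
Euler: V − E + F = 2 ⇒ (2E)/3 − E + (26 + x) = 2.
Multiply by 6: 2·(2E) − 3·(2E) + 6·(26 + x) = 12, i.e. 156 + 6x − (156 + 3x) = 12.
Collecting terms: 3x = 12, so x = 4.
Then 2E = 156 + 3·4 = 168, so E = 84, V = 2E/3 = 56, F = 26 + 4 = 30.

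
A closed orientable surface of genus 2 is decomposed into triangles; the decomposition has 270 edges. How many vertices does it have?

88

χ = 2 − 2·2 = -2, and every face is a triangle so 3F = 2E.
F = 2E/3 = 180. Then V = -2 + E − F = -2 + 270 − 180 = 88.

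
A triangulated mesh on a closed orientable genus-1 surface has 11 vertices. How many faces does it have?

χ = 2 − 2·1 = 0, and every face is a triangle so 3F = 2E.
V − E + F = 0 with E = 3F/2 gives 11 − (3/2 − 1)·F = 0, so F = 22 and E = 33.

22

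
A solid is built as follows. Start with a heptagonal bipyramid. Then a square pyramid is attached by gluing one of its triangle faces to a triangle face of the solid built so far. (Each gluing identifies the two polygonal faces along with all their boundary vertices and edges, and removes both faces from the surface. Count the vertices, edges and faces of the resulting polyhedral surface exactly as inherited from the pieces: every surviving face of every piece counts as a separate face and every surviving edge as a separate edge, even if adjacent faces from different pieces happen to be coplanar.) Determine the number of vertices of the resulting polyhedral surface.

A heptagonal bipyramid: V=9, E=21, F=14.
Attach a square pyramid (V=5, E=8, F=5) along a 3-gon: merge 3 vertices and 3 edges, delete both glued faces → V=11, E=26, F=17.
Check: V − E + F = 11 − 26 + 17 = 2.

11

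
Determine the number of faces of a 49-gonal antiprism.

An antiprism on an n-gon has two n-gon caps and 2n triangles: V = 2·49 = 98, E = 4·49 = 196, F = 2·49 + 2 = 100.

100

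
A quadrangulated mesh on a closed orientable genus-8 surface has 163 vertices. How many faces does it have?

177

χ = 2 − 2·8 = -14, and every face is a square so 4F = 2E.
V − E + F = -14 with E = 4F/2 gives 163 − (4/2 − 1)·F = -14, so F = 177 and E = 354.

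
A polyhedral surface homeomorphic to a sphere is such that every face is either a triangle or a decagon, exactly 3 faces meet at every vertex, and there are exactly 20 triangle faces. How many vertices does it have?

60

Let x be the number of decagons; then F = 20 + x.
Edge–face incidences: 2E = 3·20 + 10·x = 60 + 10x.
Every vertex has degree 3, so 3V = 2E.
Euler: V − E + F = 2 ⇒ (2E)/3 − E + (20 + x) = 2.
Multiply by 6: 2·(2E) − 3·(2E) + 6·(20 + x) = 12, i.e. 120 + 6x − (60 + 10x) = 12.
Collecting terms: −4x + 60 = 12, so −4x = −48, so x = 12.
Then 2E = 60 + 10·12 = 180, so E = 90, V = 2E/3 = 60, F = 20 + 12 = 32.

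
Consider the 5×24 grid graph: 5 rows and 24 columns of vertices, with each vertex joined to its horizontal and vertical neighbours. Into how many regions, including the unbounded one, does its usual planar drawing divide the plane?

93

The grid has V = 5·24 = 120 vertices and E = 5·23 + 24·4 = 211 edges.
F = 2 − V + E = 2 − 120 + 211 = 93.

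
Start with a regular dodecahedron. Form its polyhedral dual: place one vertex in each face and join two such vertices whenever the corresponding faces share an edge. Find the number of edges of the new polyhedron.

30

The base solid has V = 20, E = 30, F = 12.
The dual swaps V and F and preserves E: V′ = F = 12, E′ = E = 30, F′ = V = 20.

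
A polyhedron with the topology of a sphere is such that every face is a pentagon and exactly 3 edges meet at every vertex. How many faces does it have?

Each face has 5 edges and each edge borders two faces, so 2E = 5F.
Each vertex has degree 3, so 3V = 2E and hence V = 5F/3.
Euler: V − E + F = 2 ⇒ (5F/3) − (5F/2) + F = 2.
Multiply by 6: (10 − 15 + 6)F = 12, i.e. 1F = 12.
So F = 12, E = 5·12/2 = 30, V = 5·12/3 = 20.

12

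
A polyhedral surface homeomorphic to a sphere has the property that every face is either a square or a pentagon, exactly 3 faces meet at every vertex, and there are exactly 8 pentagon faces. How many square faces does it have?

2

Let x be the number of squares; then F = 8 + x.
Edge–face incidences: 2E = 5·8 + 4·x = 40 + 4x.
Every vertex has degree 3, so 3V = 2E.
Euler: V − E + F = 2 ⇒ (2E)/3 − E + (8 + x) = 2.
Multiply by 6: 2·(2E) − 3·(2E) + 6·(8 + x) = 12, i.e. 48 + 6x − (40 + 4x) = 12.
Collecting terms: 2x + 8 = 12, so 2x = 4, so x = 2.
Then 2E = 40 + 4·2 = 48, so E = 24, V = 2E/3 = 16, F = 8 + 2 = 10.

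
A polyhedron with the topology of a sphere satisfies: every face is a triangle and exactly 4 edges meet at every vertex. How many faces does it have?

Each face has 3 edges and each edge borders two faces, so 2E = 3F.
Each vertex has degree 4, so 4V = 2E and hence V = 3F/4.
Euler: V − E + F = 2 ⇒ (3F/4) − (3F/2) + F = 2.
Multiply by 8: (6 − 12 + 8)F = 16, i.e. 2F = 16.
So F = 8, E = 3·8/2 = 12, V = 3·8/4 = 6.

8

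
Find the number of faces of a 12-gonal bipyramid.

A bipyramid over an n-gon has 2n triangular faces and n + 2 vertices: V = 12 + 2 = 14, E = 3·12 = 36, F = 2·12 = 24.
Check: V − E + F = 14 − 36 + 24 = 2.

24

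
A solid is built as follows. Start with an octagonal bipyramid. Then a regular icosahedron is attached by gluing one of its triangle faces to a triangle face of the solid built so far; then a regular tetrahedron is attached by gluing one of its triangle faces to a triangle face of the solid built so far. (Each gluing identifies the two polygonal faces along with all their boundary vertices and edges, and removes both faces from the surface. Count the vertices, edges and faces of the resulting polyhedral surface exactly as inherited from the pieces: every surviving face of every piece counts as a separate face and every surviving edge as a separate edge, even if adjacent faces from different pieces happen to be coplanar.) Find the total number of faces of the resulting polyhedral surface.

An octagonal bipyramid: V=10, E=24, F=16.
Attach a regular icosahedron (V=12, E=30, F=20) along a 3-gon: merge 3 vertices and 3 edges, delete both glued faces → V=19, E=51, F=34.
Attach a regular tetrahedron (V=4, E=6, F=4) along a 3-gon: merge 3 vertices and 3 edges, delete both glued faces → V=20, E=54, F=36.
Check: V − E + F = 20 − 54 + 36 = 2.

36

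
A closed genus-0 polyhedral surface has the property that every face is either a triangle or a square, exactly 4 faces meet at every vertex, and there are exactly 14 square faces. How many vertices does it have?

20

Let x be the number of triangles; then F = 14 + x.
Edge–face incidences: 2E = 4·14 + 3·x = 56 + 3x.
Every vertex has degree 4, so 4V = 2E.
Euler: V − E + F = 2 ⇒ (2E)/4 − E + (14 + x) = 2.
Multiply by 8: 2·(2E) − 4·(2E) + 8·(14 + x) = 16, i.e. 112 + 8x − 2·(56 + 3x) = 16.
Collecting terms: 2x = 16, so x = 8.
Then 2E = 56 + 3·8 = 80, so E = 40, V = 2E/4 = 20, F = 14 + 8 = 22.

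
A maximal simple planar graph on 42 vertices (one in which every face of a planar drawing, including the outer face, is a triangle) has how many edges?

In a plane triangulation 3F = 2E and V − E + F = 2, so E = 3V − 6 = 3·42 − 6 = 120.

120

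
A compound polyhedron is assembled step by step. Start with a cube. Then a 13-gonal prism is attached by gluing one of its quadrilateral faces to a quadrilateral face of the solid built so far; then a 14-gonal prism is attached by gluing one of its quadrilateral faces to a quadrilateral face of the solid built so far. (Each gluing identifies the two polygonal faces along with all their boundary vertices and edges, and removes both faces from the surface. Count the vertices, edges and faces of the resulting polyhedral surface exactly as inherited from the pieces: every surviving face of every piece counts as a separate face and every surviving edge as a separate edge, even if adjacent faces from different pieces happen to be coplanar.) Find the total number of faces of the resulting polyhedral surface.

33

A cube: V=8, E=12, F=6.
Attach a 13-gonal prism (V=26, E=39, F=15) along a 4-gon: merge 4 vertices and 4 edges, delete both glued faces → V=30, E=47, F=19.
Attach a 14-gonal prism (V=28, E=42, F=16) along a 4-gon: merge 4 vertices and 4 edges, delete both glued faces → V=54, E=85, F=33.
Check: V − E + F = 54 − 85 + 33 = 2.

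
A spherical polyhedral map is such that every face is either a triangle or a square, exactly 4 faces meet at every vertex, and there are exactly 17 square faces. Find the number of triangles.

Let x be the number of triangles; then F = 17 + x.
Edge–face incidences: 2E = 4·17 + 3·x = 68 + 3x.
Every vertex has degree 4, so 4V = 2E.
Euler: V − E + F = 2 ⇒ (2E)/4 − E + (17 + x) = 2.
Multiply by 8: 2·(2E) − 4·(2E) + 8·(17 + x) = 16, i.e. 136 + 8x − 2·(68 + 3x) = 16.
Collecting terms: 2x = 16, so x = 8.
Then 2E = 68 + 3·8 = 92, so E = 46, V = 2E/4 = 23, F = 17 + 8 = 25.

8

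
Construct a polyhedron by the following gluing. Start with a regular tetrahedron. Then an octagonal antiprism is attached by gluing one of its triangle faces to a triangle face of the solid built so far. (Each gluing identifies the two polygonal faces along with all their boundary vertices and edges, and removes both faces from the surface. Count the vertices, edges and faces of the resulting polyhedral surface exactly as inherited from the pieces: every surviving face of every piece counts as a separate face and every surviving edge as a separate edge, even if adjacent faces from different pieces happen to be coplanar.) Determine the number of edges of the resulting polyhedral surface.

35

A regular tetrahedron: V=4, E=6, F=4.
Attach an octagonal antiprism (V=16, E=32, F=18) along a 3-gon: merge 3 vertices and 3 edges, delete both glued faces → V=17, E=35, F=20.
Check: V − E + F = 17 − 35 + 20 = 2.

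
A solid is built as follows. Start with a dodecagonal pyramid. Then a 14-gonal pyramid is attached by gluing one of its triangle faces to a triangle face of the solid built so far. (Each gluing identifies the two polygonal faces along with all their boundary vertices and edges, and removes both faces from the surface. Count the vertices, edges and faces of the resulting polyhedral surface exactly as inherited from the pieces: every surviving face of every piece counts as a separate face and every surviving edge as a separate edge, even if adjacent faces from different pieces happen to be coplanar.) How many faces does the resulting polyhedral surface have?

26

A dodecagonal pyramid: V=13, E=24, F=13.
Attach a 14-gonal pyramid (V=15, E=28, F=15) along a 3-gon: merge 3 vertices and 3 edges, delete both glued faces → V=25, E=49, F=26.
Check: V − E + F = 25 − 49 + 26 = 2.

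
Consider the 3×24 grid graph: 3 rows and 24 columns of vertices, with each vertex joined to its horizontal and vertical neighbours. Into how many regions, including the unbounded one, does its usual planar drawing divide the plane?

47

The grid has V = 3·24 = 72 vertices and E = 3·23 + 24·2 = 117 edges.
F = 2 − V + E = 2 − 72 + 117 = 47.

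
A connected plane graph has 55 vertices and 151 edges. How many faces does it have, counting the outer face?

Euler's formula for a connected plane graph: V − E + F = 2, so F = 2 − 55 + 151 = 98.

98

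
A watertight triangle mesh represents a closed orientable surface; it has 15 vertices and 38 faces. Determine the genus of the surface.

3

Every face is a triangle, so 2E = 3·38 = 114, giving E = 57.
χ = V − E + F = 15 − 57 + 38 = -4.
For a closed orientable surface χ = 2 − 2g, so g = (2 − (-4))/2 = 3.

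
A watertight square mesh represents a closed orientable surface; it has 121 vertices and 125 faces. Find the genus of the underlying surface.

Every face is a square, so 2E = 4·125 = 500, giving E = 250.
χ = V − E + F = 121 − 250 + 125 = -4.
For a closed orientable surface χ = 2 − 2g, so g = (2 − (-4))/2 = 3.

3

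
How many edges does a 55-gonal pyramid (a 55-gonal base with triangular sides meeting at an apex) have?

A pyramid on an n-gon base has one n-gon and n triangles: V = 55 + 1 = 56, E = 2·55 = 110, F = 55 + 1 = 56.

110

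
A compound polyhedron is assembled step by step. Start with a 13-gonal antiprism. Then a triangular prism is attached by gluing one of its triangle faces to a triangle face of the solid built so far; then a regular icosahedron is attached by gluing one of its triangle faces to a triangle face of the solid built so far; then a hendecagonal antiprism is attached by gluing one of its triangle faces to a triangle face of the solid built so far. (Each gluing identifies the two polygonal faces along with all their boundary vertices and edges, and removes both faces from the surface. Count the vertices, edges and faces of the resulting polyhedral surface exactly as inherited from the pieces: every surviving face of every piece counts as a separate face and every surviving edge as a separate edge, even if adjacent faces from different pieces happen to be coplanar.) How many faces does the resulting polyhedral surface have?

A 13-gonal antiprism: V=26, E=52, F=28.
Attach a triangular prism (V=6, E=9, F=5) along a 3-gon: merge 3 vertices and 3 edges, delete both glued faces → V=29, E=58, F=31.
Attach a regular icosahedron (V=12, E=30, F=20) along a 3-gon: merge 3 vertices and 3 edges, delete both glued faces → V=38, E=85, F=49.
Attach a hendecagonal antiprism (V=22, E=44, F=24) along a 3-gon: merge 3 vertices and 3 edges, delete both glued faces → V=57, E=126, F=71.
Check: V − E + F = 57 − 126 + 71 = 2.

71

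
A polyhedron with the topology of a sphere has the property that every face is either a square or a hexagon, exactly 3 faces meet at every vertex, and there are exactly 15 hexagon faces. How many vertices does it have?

38

Let x be the number of squares; then F = 15 + x.
Edge–face incidences: 2E = 6·15 + 4·x = 90 + 4x.
Every vertex has degree 3, so 3V = 2E.
Euler: V − E + F = 2 ⇒ (2E)/3 − E + (15 + x) = 2.
Multiply by 6: 2·(2E) − 3·(2E) + 6·(15 + x) = 12, i.e. 90 + 6x − (90 + 4x) = 12.
Collecting terms: 2x = 12, so x = 6.
Then 2E = 90 + 4·6 = 114, so E = 57, V = 2E/3 = 38, F = 15 + 6 = 21.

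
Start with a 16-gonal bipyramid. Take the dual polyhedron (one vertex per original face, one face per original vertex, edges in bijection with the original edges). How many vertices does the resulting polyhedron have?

32

The base solid has V = 18, E = 48, F = 32.
The dual swaps V and F and preserves E: V′ = F = 32, E′ = E = 48, F′ = V = 18.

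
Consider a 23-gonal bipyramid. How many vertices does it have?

A bipyramid over an n-gon has 2n triangular faces and n + 2 vertices: V = 23 + 2 = 25, E = 3·23 = 69, F = 2·23 = 46.

25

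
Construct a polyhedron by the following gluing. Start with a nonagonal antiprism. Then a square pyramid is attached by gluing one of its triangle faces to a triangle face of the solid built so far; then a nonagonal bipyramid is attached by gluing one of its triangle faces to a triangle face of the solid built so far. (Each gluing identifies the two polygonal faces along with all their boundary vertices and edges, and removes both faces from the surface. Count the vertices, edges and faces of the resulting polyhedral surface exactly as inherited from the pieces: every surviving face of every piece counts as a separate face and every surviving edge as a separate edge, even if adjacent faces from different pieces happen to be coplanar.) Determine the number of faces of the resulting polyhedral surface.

A nonagonal antiprism: V=18, E=36, F=20.
Attach a square pyramid (V=5, E=8, F=5) along a 3-gon: merge 3 vertices and 3 edges, delete both glued faces → V=20, E=41, F=23.
Attach a nonagonal bipyramid (V=11, E=27, F=18) along a 3-gon: merge 3 vertices and 3 edges, delete both glued faces → V=28, E=65, F=39.
Check: V − E + F = 28 − 65 + 39 = 2.

39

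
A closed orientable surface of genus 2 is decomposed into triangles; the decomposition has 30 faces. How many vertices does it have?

χ = 2 − 2·2 = -2, and every face is a triangle so 3F = 2E.
E = 3·30/2 = 45. Then V = -2 + E − F = -2 + 45 − 30 = 13.

13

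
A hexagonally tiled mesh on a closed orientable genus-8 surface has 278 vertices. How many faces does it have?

146

χ = 2 − 2·8 = -14, and every face is a hexagon so 6F = 2E.
V − E + F = -14 with E = 6F/2 gives 278 − (6/2 − 1)·F = -14, so F = 146 and E = 438.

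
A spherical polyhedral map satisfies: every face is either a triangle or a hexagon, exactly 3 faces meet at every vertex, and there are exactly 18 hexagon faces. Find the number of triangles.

Let x be the number of triangles; then F = 18 + x.
Edge–face incidences: 2E = 6·18 + 3·x = 108 + 3x.
Every vertex has degree 3, so 3V = 2E.
Euler: V − E + F = 2 ⇒ (2E)/3 − E + (18 + x) = 2.
Multiply by 6: 2·(2E) − 3·(2E) + 6·(18 + x) = 12, i.e. 108 + 6x − (108 + 3x) = 12.
Collecting terms: 3x = 12, so x = 4.
Then 2E = 108 + 3·4 = 120, so E = 60, V = 2E/3 = 40, F = 18 + 4 = 22.

4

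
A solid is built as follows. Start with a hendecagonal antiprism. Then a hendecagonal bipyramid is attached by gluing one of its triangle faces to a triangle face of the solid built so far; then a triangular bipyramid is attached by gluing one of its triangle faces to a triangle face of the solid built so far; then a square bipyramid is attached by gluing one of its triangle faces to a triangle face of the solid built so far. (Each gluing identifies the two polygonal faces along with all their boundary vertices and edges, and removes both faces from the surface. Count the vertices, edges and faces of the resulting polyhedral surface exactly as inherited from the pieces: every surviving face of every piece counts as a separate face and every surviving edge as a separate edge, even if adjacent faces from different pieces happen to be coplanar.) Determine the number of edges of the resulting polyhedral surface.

89

A hendecagonal antiprism: V=22, E=44, F=24.
Attach a hendecagonal bipyramid (V=13, E=33, F=22) along a 3-gon: merge 3 vertices and 3 edges, delete both glued faces → V=32, E=74, F=44.
Attach a triangular bipyramid (V=5, E=9, F=6) along a 3-gon: merge 3 vertices and 3 edges, delete both glued faces → V=34, E=80, F=48.
Attach a square bipyramid (V=6, E=12, F=8) along a 3-gon: merge 3 vertices and 3 edges, delete both glued faces → V=37, E=89, F=54.
Check: V − E + F = 37 − 89 + 54 = 2.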